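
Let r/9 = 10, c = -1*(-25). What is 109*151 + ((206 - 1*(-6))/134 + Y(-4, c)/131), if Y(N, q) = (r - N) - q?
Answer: 144479152/8777 ≈ 16461.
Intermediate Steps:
c = 25
r = 90 (r = 9*10 = 90)
Y(N, q) = 90 - N - q (Y(N, q) = (90 - N) - q = 90 - N - q)
109*151 + ((206 - 1*(-6))/134 + Y(-4, c)/131) = 109*151 + ((206 - 1*(-6))/134 + (90 - 1*(-4) - 1*25)/131) = 16459 + ((206 + 6)*(1/134) + (90 + 4 - 25)*(1/131)) = 16459 + (212*(1/134) + 69*(1/131)) = 16459 + (106/67 + 69/131) = 16459 + 18509/8777 = 144479152/8777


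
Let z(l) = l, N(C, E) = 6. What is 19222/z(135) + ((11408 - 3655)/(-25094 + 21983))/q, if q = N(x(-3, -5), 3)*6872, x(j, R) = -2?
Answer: 273961976921/1924091280 ≈ 142.39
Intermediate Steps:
q = 41232 (q = 6*6872 = 41232)
19222/z(135) + ((11408 - 3655)/(-25094 + 21983))/q = 19222/135 + ((11408 - 3655)/(-25094 + 21983))/41232 = 19222*(1/135) + (7753/(-3111))*(1/41232) = 19222/135 + (7753*(-1/3111))*(1/41232) = 19222/135 - 7753/3111*1/41232 = 19222/135 - 7753/128272752 = 273961976921/1924091280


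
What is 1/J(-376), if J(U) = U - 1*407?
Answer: -1/783 ≈ -0.0012771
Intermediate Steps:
J(U) = -407 + U (J(U) = U - 407 = -407 + U)
1/J(-376) = 1/(-407 - 376) = 1/(-783) = -1/783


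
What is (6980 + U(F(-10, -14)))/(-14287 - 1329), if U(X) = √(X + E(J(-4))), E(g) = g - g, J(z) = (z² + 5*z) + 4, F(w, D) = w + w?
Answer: -1745/3904 - I*√5/7808 ≈ -0.44698 - 0.00028638*I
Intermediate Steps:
F(w, D) = 2*w
J(z) = 4 + z² + 5*z
E(g) = 0
U(X) = √X (U(X) = √(X + 0) = √X)
(6980 + U(F(-10, -14)))/(-14287 - 1329) = (6980 + √(2*(-10)))/(-14287 - 1329) = (6980 + √(-20))/(-15616) = (6980 + 2*I*√5)*(-1/15616) = -1745/3904 - I*√5/7808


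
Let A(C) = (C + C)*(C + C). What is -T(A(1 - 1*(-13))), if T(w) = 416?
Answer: -416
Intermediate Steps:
A(C) = 4*C² (A(C) = (2*C)*(2*C) = 4*C²)
-T(A(1 - 1*(-13))) = -1*416 = -416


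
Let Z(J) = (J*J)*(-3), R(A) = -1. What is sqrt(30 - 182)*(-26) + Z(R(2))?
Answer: -3 - 52*I*sqrt(38) ≈ -3.0 - 320.55*I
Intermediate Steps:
Z(J) = -3*J**2 (Z(J) = J**2*(-3) = -3*J**2)
sqrt(30 - 182)*(-26) + Z(R(2)) = sqrt(30 - 182)*(-26) - 3*(-1)**2 = sqrt(-152)*(-26) - 3*1 = (2*I*sqrt(38))*(-26) - 3 = -52*I*sqrt(38) - 3 = -3 - 52*I*sqrt(38)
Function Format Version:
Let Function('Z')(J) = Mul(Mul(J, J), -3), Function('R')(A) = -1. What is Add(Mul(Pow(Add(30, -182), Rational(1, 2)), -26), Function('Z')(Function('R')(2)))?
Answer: Add(-3, Mul(-52, I, Pow(38, Rational(1, 2)))) ≈ Add(-3.0000, Mul(-320.55, I))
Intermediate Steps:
Function('Z')(J) = Mul(-3, Pow(J, 2)) (Function('Z')(J) = Mul(Pow(J, 2), -3) = Mul(-3, Pow(J, 2)))
Add(Mul(Pow(Add(30, -182), Rational(1, 2)), -26), Function('Z')(Function('R')(2))) = Add(Mul(Pow(Add(30, -182), Rational(1, 2)), -26), Mul(-3, Pow(-1, 2))) = Add(Mul(Pow(-152, Rational(1, 2)), -26), Mul(-3, 1)) = Add(Mul(Mul(2, I, Pow(38, Rational(1, 2))), -26), -3) = Add(Mul(-52, I, Pow(38, Rational(1, 2))), -3) = Add(-3, Mul(-52, I, Pow(38, Rational(1, 2))))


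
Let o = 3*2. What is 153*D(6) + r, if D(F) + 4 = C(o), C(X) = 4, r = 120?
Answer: 120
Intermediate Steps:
o = 6
D(F) = 0 (D(F) = -4 + 4 = 0)
153*D(6) + r = 153*0 + 120 = 0 + 120 = 120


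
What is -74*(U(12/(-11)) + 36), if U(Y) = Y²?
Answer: -333000/121 ≈ -2752.1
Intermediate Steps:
-74*(U(12/(-11)) + 36) = -74*((12/(-11))² + 36) = -74*((12*(-1/11))² + 36) = -74*((-12/11)² + 36) = -74*(144/121 + 36) = -74*4500/121 = -333000/121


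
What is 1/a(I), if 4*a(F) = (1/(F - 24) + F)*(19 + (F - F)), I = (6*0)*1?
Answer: -96/19 ≈ -5.0526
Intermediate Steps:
I = 0 (I = 0*1 = 0)
a(F) = 19*F/4 + 19/(4*(-24 + F)) (a(F) = ((1/(F - 24) + F)*(19 + (F - F)))/4 = ((1/(-24 + F) + F)*(19 + 0))/4 = ((F + 1/(-24 + F))*19)/4 = (19*F + 19/(-24 + F))/4 = 19*F/4 + 19/(4*(-24 + F)))
1/a(I) = 1/(19*(1 + 0² - 24*0)/(4*(-24 + 0))) = 1/((19/4)*(1 + 0 + 0)/(-24)) = 1/((19/4)*(-1/24)*1) = 1/(-19/96) = -96/19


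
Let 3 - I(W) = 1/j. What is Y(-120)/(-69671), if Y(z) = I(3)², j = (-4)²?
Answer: -2209/17835776 ≈ -0.00012385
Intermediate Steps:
j = 16
I(W) = 47/16 (I(W) = 3 - 1/16 = 47/16)
Y(z) = 2209/256 (Y(z) = (47/16)² = 2209/256)
Y(-120)/(-69671) = (2209/256)/(-69671) = (2209/256)*(-1/69671) = -2209/17835776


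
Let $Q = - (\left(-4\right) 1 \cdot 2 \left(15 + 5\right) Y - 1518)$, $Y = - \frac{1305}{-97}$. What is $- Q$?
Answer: $- \frac{356046}{97} \approx -3670.6$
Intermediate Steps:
$Y = \frac{1305}{97}$ ($Y = \left(-1305\right) \left(- \frac{1}{97}\right) = \frac{1305}{97} \approx 13.454$)
$Q = \frac{356046}{97}$ ($Q = - (\left(-4\right) 1 \cdot 2 \left(15 + 5\right) \frac{1305}{97} - 1518) = - (\left(-4\right) 2 \cdot 20 \cdot \frac{1305}{97} - 1518) = - (\left(-8\right) 20 \cdot \frac{1305}{97} - 1518) = - (\left(-160\right) \frac{1305}{97} - 1518) = - (- \frac{208800}{97} - 1518) = \left(-1\right) \left(- \frac{356046}{97}\right) = \frac{356046}{97} \approx 3670.6$)
$- Q = \left(-1\right) \frac{356046}{97} = - \frac{356046}{97}$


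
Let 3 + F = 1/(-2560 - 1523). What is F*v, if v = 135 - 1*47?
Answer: -1078000/4083 ≈ -264.02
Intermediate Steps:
F = -12250/4083 (F = -3 + 1/(-2560 - 1523) = -3 + 1/(-4083) = -3 - 1/4083 = -12250/4083 ≈ -3.0002)
v = 88 (v = 135 - 47 = 88)
F*v = -12250/4083*88 = -1078000/4083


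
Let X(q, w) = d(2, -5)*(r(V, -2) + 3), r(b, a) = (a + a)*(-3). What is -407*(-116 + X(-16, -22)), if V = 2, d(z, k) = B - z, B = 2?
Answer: 47212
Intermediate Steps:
d(z, k) = 2 - z
r(b, a) = -6*a (r(b, a) = (2*a)*(-3) = -6*a)
X(q, w) = 0 (X(q, w) = (2 - 1*2)*(-6*(-2) + 3) = (2 - 2)*(12 + 3) = 0*15 = 0)
-407*(-116 + X(-16, -22)) = -407*(-116 + 0) = -407*(-116) = 47212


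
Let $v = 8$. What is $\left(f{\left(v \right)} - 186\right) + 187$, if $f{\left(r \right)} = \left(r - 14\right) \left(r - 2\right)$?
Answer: $-35$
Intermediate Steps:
$f{\left(r \right)} = \left(-14 + r\right) \left(-2 + r\right)$
$\left(f{\left(v \right)} - 186\right) + 187 = \left(\left(28 + 8^{2} - 128\right) - 186\right) + 187 = \left(\left(28 + 64 - 128\right) - 186\right) + 187 = \left(-36 - 186\right) + 187 = -222 + 187 = -35$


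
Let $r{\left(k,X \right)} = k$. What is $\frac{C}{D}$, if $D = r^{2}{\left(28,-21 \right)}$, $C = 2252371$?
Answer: $\frac{2252371}{784} \approx 2872.9$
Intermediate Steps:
$D = 784$ ($D = 28^{2} = 784$)
$\frac{C}{D} = \frac{2252371}{784}$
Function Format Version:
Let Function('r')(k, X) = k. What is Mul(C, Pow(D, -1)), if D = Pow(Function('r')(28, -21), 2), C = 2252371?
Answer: Rational(2252371, 784) ≈ 2872.9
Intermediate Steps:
D = 784 (D = Pow(28, 2) = 784)
Mul(C, Pow(D, -1)) = Mul(2252371, Pow(784, -1)) = Mul(2252371, Rational(1, 784)) = Rational(2252371, 784)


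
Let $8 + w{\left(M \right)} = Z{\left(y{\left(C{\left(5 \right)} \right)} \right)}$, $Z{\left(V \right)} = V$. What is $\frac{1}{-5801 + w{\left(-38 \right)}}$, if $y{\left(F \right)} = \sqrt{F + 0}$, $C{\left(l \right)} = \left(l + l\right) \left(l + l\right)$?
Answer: $- \frac{1}{5799} \approx -0.00017244$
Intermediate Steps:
$C{\left(l \right)} = 4 l^{2}$ ($C{\left(l \right)} = 2 l 2 l = 4 l^{2}$)
$y{\left(F \right)} = \sqrt{F}$
$w{\left(M \right)} = 2$ ($w{\left(M \right)} = -8 + \sqrt{4 \cdot 5^{2}} = -8 + \sqrt{4 \cdot 25} = -8 + \sqrt{100} = -8 + 10 = 2$)
$\frac{1}{-5801 + w{\left(-38 \right)}} = \frac{1}{-5801 + 2} = \frac{1}{-5799} = - \frac{1}{5799}$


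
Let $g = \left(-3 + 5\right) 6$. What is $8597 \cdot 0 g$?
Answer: $0$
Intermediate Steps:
$g = 12$ ($g = 2 \cdot 6 = 12$)
$8597 \cdot 0 g = 8597 \cdot 0 \cdot 12 = 8597 \cdot 0 = 0$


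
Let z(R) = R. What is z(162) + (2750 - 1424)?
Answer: 1488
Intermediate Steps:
z(162) + (2750 - 1424) = 162 + (2750 - 1424) = 162 + 1326 = 1488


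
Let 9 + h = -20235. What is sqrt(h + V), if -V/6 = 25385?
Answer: I*sqrt(172554) ≈ 415.4*I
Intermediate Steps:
V = -152310 (V = -6*25385 = -152310)
h = -20244 (h = -9 - 20235 = -20244)
sqrt(h + V) = sqrt(-20244 - 152310) = sqrt(-172554) = I*sqrt(172554)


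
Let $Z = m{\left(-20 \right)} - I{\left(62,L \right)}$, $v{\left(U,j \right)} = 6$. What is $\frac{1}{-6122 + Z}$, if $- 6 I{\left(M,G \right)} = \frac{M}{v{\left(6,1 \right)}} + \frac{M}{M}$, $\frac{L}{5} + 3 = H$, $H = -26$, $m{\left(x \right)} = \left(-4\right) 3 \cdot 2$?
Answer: $- \frac{9}{55297} \approx -0.00016276$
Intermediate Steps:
$m{\left(x \right)} = -24$ ($m{\left(x \right)} = \left(-12\right) 2 = -24$)
$L = -145$ ($L = -15 + 5 \left(-26\right) = -15 - 130 = -145$)
$I{\left(M,G \right)} = - \frac{1}{6} - \frac{M}{36}$ ($I{\left(M,G \right)} = - \frac{\frac{M}{6} + \frac{M}{M}}{6} = - \frac{M \frac{1}{6} + 1}{6} = - \frac{\frac{M}{6} + 1}{6} = - \frac{1 + \frac{M}{6}}{6} = - \frac{1}{6} - \frac{M}{36}$)
$Z = - \frac{199}{9}$ ($Z = -24 - \left(- \frac{1}{6} - \frac{31}{18}\right) = -24 - - \frac{17}{9} = -24 + \frac{17}{9} = - \frac{199}{9} \approx -22.111$)
$\frac{1}{-6122 + Z} = \frac{1}{-6122 - \frac{199}{9}} = \frac{1}{- \frac{55297}{9}} = - \frac{9}{55297}$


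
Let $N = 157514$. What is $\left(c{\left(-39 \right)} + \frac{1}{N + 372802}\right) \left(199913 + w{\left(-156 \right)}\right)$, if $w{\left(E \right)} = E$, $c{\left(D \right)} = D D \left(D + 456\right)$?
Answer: $\frac{67189592380243241}{530316} \approx 1.267 \cdot 10^{11}$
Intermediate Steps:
$c{\left(D \right)} = D^{2} \left(456 + D\right)$
$\left(c{\left(-39 \right)} + \frac{1}{N + 372802}\right) \left(199913 + w{\left(-156 \right)}\right) = \left(\left(-39\right)^{2} \left(456 - 39\right) + \frac{1}{157514 + 372802}\right) \left(199913 - 156\right) = \left(1521 \cdot 417 + \frac{1}{530316}\right) 199757 = \left(634257 + \frac{1}{530316}\right) 199757 = \frac{336356635213}{530316} \cdot 199757 = \frac{67189592380243241}{530316}$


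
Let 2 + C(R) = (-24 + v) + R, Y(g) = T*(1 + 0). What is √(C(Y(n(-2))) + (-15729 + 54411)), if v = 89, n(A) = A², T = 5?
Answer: 25*√62 ≈ 196.85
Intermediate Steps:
Y(g) = 5 (Y(g) = 5*(1 + 0) = 5*1 = 5)
C(R) = 63 + R (C(R) = -2 + ((-24 + 89) + R) = -2 + (65 + R) = 63 + R)
√(C(Y(n(-2))) + (-15729 + 54411)) = √((63 + 5) + (-15729 + 54411)) = √(68 + 38682) = √38750 = 25*√62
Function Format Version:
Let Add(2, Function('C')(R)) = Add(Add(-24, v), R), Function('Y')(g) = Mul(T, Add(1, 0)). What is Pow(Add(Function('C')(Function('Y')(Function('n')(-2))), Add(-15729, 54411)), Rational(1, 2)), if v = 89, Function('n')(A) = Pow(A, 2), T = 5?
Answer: Mul(25, Pow(62, Rational(1, 2))) ≈ 196.85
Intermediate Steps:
Function('Y')(g) = 5 (Function('Y')(g) = Mul(5, Add(1, 0)) = Mul(5, 1) = 5)
Function('C')(R) = Add(63, R) (Function('C')(R) = Add(-2, Add(Add(-24, 89), R)) = Add(-2, Add(65, R)) = Add(63, R))
Pow(Add(Function('C')(Function('Y')(Function('n')(-2))), Add(-15729, 54411)), Rational(1, 2)) = Pow(Add(Add(63, 5), Add(-15729, 54411)), Rational(1, 2)) = Pow(Add(68, 38682), Rational(1, 2)) = Pow(38750, Rational(1, 2)) = Mul(25, Pow(62, Rational(1, 2)))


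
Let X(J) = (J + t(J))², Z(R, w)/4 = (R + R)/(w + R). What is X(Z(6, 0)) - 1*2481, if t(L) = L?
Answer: -2225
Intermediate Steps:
Z(R, w) = 8*R/(R + w) (Z(R, w) = 4*((R + R)/(w + R)) = 4*((2*R)/(R + w)) = 4*(2*R/(R + w)) = 8*R/(R + w))
X(J) = 4*J² (X(J) = (J + J)² = (2*J)² = 4*J²)
X(Z(6, 0)) - 1*2481 = 4*(8*6/(6 + 0))² - 1*2481 = 4*(8*6/6)² - 2481 = 4*(8*6*(⅙))² - 2481 = 4*8² - 2481 = 4*64 - 2481 = 256 - 2481 = -2225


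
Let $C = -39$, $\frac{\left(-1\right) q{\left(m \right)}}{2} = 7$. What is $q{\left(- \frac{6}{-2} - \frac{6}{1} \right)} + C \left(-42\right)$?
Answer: $1624$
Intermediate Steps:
$q{\left(m \right)} = -14$ ($q{\left(m \right)} = \left(-2\right) 7 = -14$)
$q{\left(- \frac{6}{-2} - \frac{6}{1} \right)} + C \left(-42\right) = -14 - -1638 = -14 + 1638 = 1624$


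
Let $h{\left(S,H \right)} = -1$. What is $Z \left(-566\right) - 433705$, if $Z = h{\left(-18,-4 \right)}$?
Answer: $-433139$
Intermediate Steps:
$Z = -1$
$Z \left(-566\right) - 433705 = \left(-1\right) \left(-566\right) - 433705 = 566 - 433705 = -433139$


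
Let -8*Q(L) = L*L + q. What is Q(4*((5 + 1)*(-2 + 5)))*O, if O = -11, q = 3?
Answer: 57057/8 ≈ 7132.1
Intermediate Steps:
Q(L) = -3/8 - L**2/8 (Q(L) = -(L*L + 3)/8 = -(L**2 + 3)/8 = -(3 + L**2)/8 = -3/8 - L**2/8)
Q(4*((5 + 1)*(-2 + 5)))*O = (-3/8 - 16*(-2 + 5)**2*(5 + 1)**2/8)*(-11) = (-3/8 - (4*(6*3))**2/8)*(-11) = (-3/8 - (4*18)**2/8)*(-11) = (-3/8 - 1/8*72**2)*(-11) = (-3/8 - 1/8*5184)*(-11) = (-3/8 - 648)*(-11) = -5187/8*(-11) = 57057/8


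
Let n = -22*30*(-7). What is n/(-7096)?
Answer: -1155/1774 ≈ -0.65107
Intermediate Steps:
n = 4620 (n = -660*(-7) = 4620)
n/(-7096) = 4620/(-7096) = 4620*(-1/7096) = -1155/1774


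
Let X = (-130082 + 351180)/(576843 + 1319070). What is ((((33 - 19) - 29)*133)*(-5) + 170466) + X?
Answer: 342100658731/1895913 ≈ 1.8044e+5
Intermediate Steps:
X = 221098/1895913 ≈ 0.11662
((((33 - 19) - 29)*133)*(-5) + 170466) + X = ((((33 - 19) - 29)*133)*(-5) + 170466) + 221098/1895913 = (((14 - 29)*133)*(-5) + 170466) + 221098/1895913 = (-15*133*(-5) + 170466) + 221098/1895913 = (-1995*(-5) + 170466) + 221098/1895913 = (9975 + 170466) + 221098/1895913 = 180441 + 221098/1895913 = 342100658731/1895913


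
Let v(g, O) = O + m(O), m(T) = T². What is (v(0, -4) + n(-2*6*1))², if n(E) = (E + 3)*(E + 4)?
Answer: 7056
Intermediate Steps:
v(g, O) = O + O²
n(E) = (3 + E)*(4 + E)
(v(0, -4) + n(-2*6*1))² = (-4*(1 - 4) + (12 + (-2*6*1)² + 7*(-2*6*1)))² = (-4*(-3) + (12 + (-12*1)² + 7*(-12*1)))² = (12 + (12 + (-12)² + 7*(-12)))² = (12 + (12 + 144 - 84))² = (12 + 72)² = 84² = 7056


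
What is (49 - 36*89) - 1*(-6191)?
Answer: 3036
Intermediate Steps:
(49 - 36*89) - 1*(-6191) = (49 - 3204) + 6191 = -3155 + 6191 = 3036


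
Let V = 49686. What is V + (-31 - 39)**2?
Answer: 54586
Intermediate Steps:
V + (-31 - 39)**2 = 49686 + (-31 - 39)**2 = 49686 + (-70)**2 = 49686 + 4900 = 54586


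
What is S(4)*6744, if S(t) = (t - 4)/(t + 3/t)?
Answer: 0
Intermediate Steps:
S(t) = (-4 + t)/(t + 3/t)
S(4)*6744 = (4*(-4 + 4)/(3 + 4²))*6744 = (4*0/(3 + 16))*6744 = (4*0/19)*6744 = (4*(1/19)*0)*6744 = 0*6744 = 0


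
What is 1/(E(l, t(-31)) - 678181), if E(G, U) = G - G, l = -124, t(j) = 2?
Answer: -1/678181 ≈ -1.4745e-6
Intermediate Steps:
E(G, U) = 0
1/(E(l, t(-31)) - 678181) = 1/(0 - 678181) = 1/(-678181) = -1/678181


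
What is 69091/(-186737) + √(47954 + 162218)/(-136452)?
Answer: -69091/186737 - √52543/68226 ≈ -0.37335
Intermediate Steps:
69091/(-186737) + √(47954 + 162218)/(-136452) = 69091*(-1/186737) + √210172*(-1/136452) = -69091/186737 + (2*√52543)*(-1/136452) = -69091/186737 - √52543/68226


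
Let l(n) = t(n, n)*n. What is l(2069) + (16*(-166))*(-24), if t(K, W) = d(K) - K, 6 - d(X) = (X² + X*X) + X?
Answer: -17722274382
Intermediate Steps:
d(X) = 6 - X - 2*X² (d(X) = 6 - ((X² + X*X) + X) = 6 - ((X² + X²) + X) = 6 - (2*X² + X) = 6 - (X + 2*X²) = 6 + (-X - 2*X²) = 6 - X - 2*X²)
t(K, W) = 6 - 2*K - 2*K² (t(K, W) = (6 - K - 2*K²) - K = 6 - 2*K - 2*K²)
l(n) = n*(6 - 2*n - 2*n²) (l(n) = (6 - 2*n - 2*n²)*n = n*(6 - 2*n - 2*n²))
l(2069) + (16*(-166))*(-24) = 2*2069*(3 - 1*2069 - 1*2069²) + (16*(-166))*(-24) = 2*2069*(3 - 2069 - 1*4280761) - 2656*(-24) = 2*2069*(3 - 2069 - 4280761) + 63744 = 2*2069*(-4282827) + 63744 = -17722338126 + 63744 = -17722274382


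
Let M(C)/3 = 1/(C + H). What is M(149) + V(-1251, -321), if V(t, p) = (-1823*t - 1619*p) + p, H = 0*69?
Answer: 417192702/149 ≈ 2.8000e+6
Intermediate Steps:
H = 0
V(t, p) = -1823*t - 1618*p
M(C) = 3/C (M(C) = 3/(C + 0) = 3/C)
M(149) + V(-1251, -321) = 3/149 + (-1823*(-1251) - 1618*(-321)) = 3*(1/149) + (2280573 + 519378) = 3/149 + 2799951 = 417192702/149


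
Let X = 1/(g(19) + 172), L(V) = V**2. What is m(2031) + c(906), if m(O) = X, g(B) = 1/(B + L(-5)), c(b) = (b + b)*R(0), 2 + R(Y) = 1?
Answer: -13714984/7569 ≈ -1812.0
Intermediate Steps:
R(Y) = -1 (R(Y) = -2 + 1 = -1)
c(b) = -2*b (c(b) = (b + b)*(-1) = (2*b)*(-1) = -2*b)
g(B) = 1/(25 + B) (g(B) = 1/(B + (-5)**2) = 1/(B + 25) = 1/(25 + B))
X = 44/7569 (X = 1/(1/(25 + 19) + 172) = 1/(1/44 + 172) = 1/(7569/44) = 44/7569 ≈ 0.0058132)
m(O) = 44/7569
m(2031) + c(906) = 44/7569 - 2*906 = 44/7569 - 1812 = -13714984/7569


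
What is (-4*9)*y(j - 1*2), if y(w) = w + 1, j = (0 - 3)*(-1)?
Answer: -72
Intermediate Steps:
j = 3 (j = -3*(-1) = 3)
y(w) = 1 + w
(-4*9)*y(j - 1*2) = (-4*9)*(1 + (3 - 1*2)) = -36*(1 + (3 - 2)) = -36*(1 + 1) = -36*2 = -72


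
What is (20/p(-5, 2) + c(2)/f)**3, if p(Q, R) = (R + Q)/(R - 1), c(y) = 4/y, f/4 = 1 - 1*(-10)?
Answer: -83453453/287496 ≈ -290.28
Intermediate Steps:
f = 44 (f = 4*(1 - 1*(-10)) = 4*(1 + 10) = 4*11 = 44)
p(Q, R) = (Q + R)/(-1 + R)
(20/p(-5, 2) + c(2)/f)**3 = (20/(((-5 + 2)/(-1 + 2))) + (4/2)/44)**3 = (20/((-3/1)) + (4*(1/2))*(1/44))**3 = (20/((1*(-3))) + 2*(1/44))**3 = (20/(-3) + 1/22)**3 = (20*(-1/3) + 1/22)**3 = (-20/3 + 1/22)**3 = (-437/66)**3 = -83453453/287496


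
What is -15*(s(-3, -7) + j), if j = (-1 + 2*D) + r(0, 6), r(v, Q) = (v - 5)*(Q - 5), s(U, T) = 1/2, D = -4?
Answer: 405/2 ≈ 202.50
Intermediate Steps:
s(U, T) = ½
r(v, Q) = (-5 + Q)*(-5 + v) (r(v, Q) = (-5 + v)*(-5 + Q) = (-5 + Q)*(-5 + v))
j = -14 (j = (-1 + 2*(-4)) + (25 - 5*6 - 5*0 + 6*0) = (-1 - 8) + (25 - 30 + 0 + 0) = -9 - 5 = -14)
-15*(s(-3, -7) + j) = -15*(½ - 14) = -15*(-27/2) = 405/2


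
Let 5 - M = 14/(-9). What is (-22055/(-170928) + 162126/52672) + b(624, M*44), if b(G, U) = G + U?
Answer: 257616250943/281347488 ≈ 915.65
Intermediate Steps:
M = 59/9 (M = 5 - 14/(-9) = 5 - 14*(-1)/9 = 5 - 1*(-14/9) = 5 + 14/9 = 59/9 ≈ 6.5556)
(-22055/(-170928) + 162126/52672) + b(624, M*44) = (-22055/(-170928) + 162126/52672) + (624 + (59/9)*44) = (-22055*(-1/170928) + 162126*(1/52672)) + (624 + 2596/9) = (22055/170928 + 81063/26336) + 8212/9 = 902298559/281347488 + 8212/9 = 257616250943/281347488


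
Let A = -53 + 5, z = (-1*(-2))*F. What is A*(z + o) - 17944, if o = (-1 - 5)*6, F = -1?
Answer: -16120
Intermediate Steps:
z = -2 (z = -1*(-2)*(-1) = 2*(-1) = -2)
o = -36 (o = -6*6 = -36)
A = -48
A*(z + o) - 17944 = -48*(-2 - 36) - 17944 = -48*(-38) - 17944 = 1824 - 17944 = -16120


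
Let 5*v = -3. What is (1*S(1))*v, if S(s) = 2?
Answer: -6/5 ≈ -1.2000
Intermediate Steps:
v = -3/5 (v = (1/5)*(-3) = -3/5 ≈ -0.60000)
(1*S(1))*v = (1*2)*(-3/5) = 2*(-3/5) = -6/5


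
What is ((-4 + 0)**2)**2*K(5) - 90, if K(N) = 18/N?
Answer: 4158/5 ≈ 831.60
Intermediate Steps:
((-4 + 0)**2)**2*K(5) - 90 = ((-4 + 0)**2)**2*(18/5) - 90 = ((-4)**2)**2*(18*(1/5)) - 90 = 16**2*(18/5) - 90 = 256*(18/5) - 90 = 4608/5 - 90 = 4158/5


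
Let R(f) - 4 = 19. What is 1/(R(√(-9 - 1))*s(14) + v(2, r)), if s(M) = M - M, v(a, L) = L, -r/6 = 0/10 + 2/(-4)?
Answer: ⅓ ≈ 0.33333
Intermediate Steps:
R(f) = 23 (R(f) = 4 + 19 = 23)
r = 3 (r = -6*(0/10 + 2/(-4)) = -6*(0*(⅒) + 2*(-¼)) = -6*(0 - ½) = -6*(-½) = 3)
s(M) = 0
1/(R(√(-9 - 1))*s(14) + v(2, r)) = 1/(23*0 + 3) = 1/(0 + 3) = 1/3 = ⅓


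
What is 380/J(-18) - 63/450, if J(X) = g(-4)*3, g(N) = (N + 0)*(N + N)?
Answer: 2291/600 ≈ 3.8183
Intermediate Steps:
g(N) = 2*N² (g(N) = N*(2*N) = 2*N²)
J(X) = 96 (J(X) = (2*(-4)²)*3 = (2*16)*3 = 32*3 = 96)
380/J(-18) - 63/450 = 380/96 - 63/450 = 380*(1/96) - 63*1/450 = 95/24 - 7/50 = 2291/600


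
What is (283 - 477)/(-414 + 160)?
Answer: 97/127 ≈ 0.76378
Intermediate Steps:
(283 - 477)/(-414 + 160) = -194/(-254) = -194*(-1/254) = 97/127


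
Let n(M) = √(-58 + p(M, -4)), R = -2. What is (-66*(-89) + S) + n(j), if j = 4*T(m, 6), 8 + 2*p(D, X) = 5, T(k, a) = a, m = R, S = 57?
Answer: 5931 + I*√238/2 ≈ 5931.0 + 7.7136*I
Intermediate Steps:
m = -2
p(D, X) = -3/2 (p(D, X) = -4 + (½)*5 = -4 + 5/2 = -3/2)
j = 24 (j = 4*6 = 24)
n(M) = I*√238/2 (n(M) = √(-58 - 3/2) = √(-119/2) = I*√238/2)
(-66*(-89) + S) + n(j) = (-66*(-89) + 57) + I*√238/2 = (5874 + 57) + I*√238/2 = 5931 + I*√238/2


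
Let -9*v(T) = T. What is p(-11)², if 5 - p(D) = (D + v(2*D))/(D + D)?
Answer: 6889/324 ≈ 21.262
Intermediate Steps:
v(T) = -T/9
p(D) = 83/18 (p(D) = 5 - (D - 2*D/9)/(D + D) = 5 - (D - 2*D/9)/(2*D) = 5 - 7*D/9*1/(2*D) = 5 - 1*7/18 = 5 - 7/18 = 83/18)
p(-11)² = (83/18)² = 6889/324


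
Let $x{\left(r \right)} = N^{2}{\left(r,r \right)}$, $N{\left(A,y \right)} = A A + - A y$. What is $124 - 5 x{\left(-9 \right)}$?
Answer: $124$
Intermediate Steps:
$N{\left(A,y \right)} = A^{2} - A y$
$x{\left(r \right)} = 0$ ($x{\left(r \right)} = \left(r \left(r - r\right)\right)^{2} = \left(r 0\right)^{2} = 0^{2} = 0$)
$124 - 5 x{\left(-9 \right)} = 124 - 0 = 124 + 0 = 124$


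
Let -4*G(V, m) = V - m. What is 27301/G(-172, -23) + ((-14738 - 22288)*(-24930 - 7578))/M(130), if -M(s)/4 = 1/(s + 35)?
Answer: -7397879665466/149 ≈ -4.9650e+10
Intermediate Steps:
M(s) = -4/(35 + s) (M(s) = -4/(s + 35) = -4/(35 + s))
G(V, m) = -V/4 + m/4 (G(V, m) = -(V - m)/4 = -V/4 + m/4)
27301/G(-172, -23) + ((-14738 - 22288)*(-24930 - 7578))/M(130) = 27301/(-1/4*(-172) + (1/4)*(-23)) + ((-14738 - 22288)*(-24930 - 7578))/((-4/(35 + 130))) = 27301/(43 - 23/4) + (-37026*(-32508))/((-4/165)) = 27301/(149/4) + 1203641208/((-4*1/165)) = 27301*(4/149) + 1203641208/(-4/165) = 109204/149 + 1203641208*(-165/4) = 109204/149 - 49650199830 = -7397879665466/149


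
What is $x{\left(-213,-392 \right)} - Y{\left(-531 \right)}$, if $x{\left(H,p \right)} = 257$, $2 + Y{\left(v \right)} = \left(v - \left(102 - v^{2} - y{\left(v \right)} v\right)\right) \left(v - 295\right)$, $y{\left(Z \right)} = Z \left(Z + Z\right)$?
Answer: $-247107195545$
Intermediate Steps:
$y{\left(Z \right)} = 2 Z^{2}$ ($y{\left(Z \right)} = Z 2 Z = 2 Z^{2}$)
$Y{\left(v \right)} = -2 + \left(-295 + v\right) \left(-102 + v + v^{2} + 2 v^{3}\right)$ ($Y{\left(v \right)} = -2 + \left(v - \left(102 - v^{2} - 2 v^{2} v\right)\right) \left(v - 295\right) = -2 + \left(v - \left(102 - v^{2} - 2 v^{3}\right)\right) \left(-295 + v\right) = -2 + \left(v + \left(-102 + v^{2} + 2 v^{3}\right)\right) \left(-295 + v\right) = -2 + \left(-102 + v + v^{2} + 2 v^{3}\right) \left(-295 + v\right) = -2 + \left(-295 + v\right) \left(-102 + v + v^{2} + 2 v^{3}\right)$)
$x{\left(-213,-392 \right)} - Y{\left(-531 \right)} = 257 - \left(30088 - 589 \left(-531\right)^{3} - -210807 - 294 \left(-531\right)^{2} + 2 \left(-531\right)^{4}\right) = 257 - \left(30088 - -88185840399 + 210807 - 82896534 + 2 \cdot 79502005521\right) = 257 - \left(30088 + 88185840399 + 210807 - 82896534 + 159004011042\right) = 257 - 247107195802 = -247107195545$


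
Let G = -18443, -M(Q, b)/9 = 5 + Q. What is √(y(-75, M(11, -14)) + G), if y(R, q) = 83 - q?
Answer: 6*I*√506 ≈ 134.97*I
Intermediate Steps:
M(Q, b) = -45 - 9*Q (M(Q, b) = -9*(5 + Q) = -45 - 9*Q)
√(y(-75, M(11, -14)) + G) = √((83 - (-45 - 9*11)) - 18443) = √((83 - (-45 - 99)) - 18443) = √((83 - 1*(-144)) - 18443) = √((83 + 144) - 18443) = √(227 - 18443) = √(-18216) = 6*I*√506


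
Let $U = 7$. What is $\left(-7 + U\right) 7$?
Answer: $0$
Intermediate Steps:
$\left(-7 + U\right) 7 = \left(-7 + 7\right) 7 = 0 \cdot 7 = 0$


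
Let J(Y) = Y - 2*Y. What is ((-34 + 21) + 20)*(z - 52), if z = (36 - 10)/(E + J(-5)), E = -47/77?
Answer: -4193/13 ≈ -322.54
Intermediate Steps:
E = -47/77 (E = -47*1/77 = -47/77 ≈ -0.61039)
J(Y) = -Y
z = 77/13 (z = (36 - 10)/(-47/77 - 1*(-5)) = 26/(-47/77 + 5) = 26/(338/77) = 26*(77/338) = 77/13 ≈ 5.9231)
((-34 + 21) + 20)*(z - 52) = ((-34 + 21) + 20)*(77/13 - 52) = (-13 + 20)*(-599/13) = 7*(-599/13) = -4193/13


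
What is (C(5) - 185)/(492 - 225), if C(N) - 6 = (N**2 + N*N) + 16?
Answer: -113/267 ≈ -0.42322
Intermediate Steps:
C(N) = 22 + 2*N**2 (C(N) = 6 + ((N**2 + N*N) + 16) = 6 + ((N**2 + N**2) + 16) = 6 + (2*N**2 + 16) = 6 + (16 + 2*N**2) = 22 + 2*N**2)
(C(5) - 185)/(492 - 225) = ((22 + 2*5**2) - 185)/(492 - 225) = ((22 + 2*25) - 185)/267 = ((22 + 50) - 185)*(1/267) = (72 - 185)*(1/267) = -113*1/267 = -113/267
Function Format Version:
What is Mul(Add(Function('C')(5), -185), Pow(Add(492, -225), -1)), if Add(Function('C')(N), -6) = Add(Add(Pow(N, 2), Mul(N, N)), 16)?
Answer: Rational(-113, 267) ≈ -0.42322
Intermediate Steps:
Function('C')(N) = Add(22, Mul(2, Pow(N, 2))) (Function('C')(N) = Add(6, Add(Add(Pow(N, 2), Mul(N, N)), 16)) = Add(6, Add(Add(Pow(N, 2), Pow(N, 2)), 16)) = Add(6, Add(Mul(2, Pow(N, 2)), 16)) = Add(6, Add(16, Mul(2, Pow(N, 2)))) = Add(22, Mul(2, Pow(N, 2))))
Mul(Add(Function('C')(5), -185), Pow(Add(492, -225), -1)) = Mul(Add(Add(22, Mul(2, Pow(5, 2))), -185), Pow(Add(492, -225), -1)) = Mul(Add(Add(22, Mul(2, 25)), -185), Pow(267, -1)) = Mul(Add(Add(22, 50), -185), Rational(1, 267)) = Mul(Add(72, -185), Rational(1, 267)) = Mul(-113, Rational(1, 267)) = Rational(-113, 267)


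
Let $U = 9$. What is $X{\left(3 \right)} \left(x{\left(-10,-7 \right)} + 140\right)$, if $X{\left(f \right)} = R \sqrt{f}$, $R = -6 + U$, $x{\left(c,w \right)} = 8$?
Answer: $444 \sqrt{3} \approx 769.03$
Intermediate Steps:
$R = 3$ ($R = -6 + 9 = 3$)
$X{\left(f \right)} = 3 \sqrt{f}$
$X{\left(3 \right)} \left(x{\left(-10,-7 \right)} + 140\right) = 3 \sqrt{3} \left(8 + 140\right) = 3 \sqrt{3} \cdot 148 = 444 \sqrt{3}$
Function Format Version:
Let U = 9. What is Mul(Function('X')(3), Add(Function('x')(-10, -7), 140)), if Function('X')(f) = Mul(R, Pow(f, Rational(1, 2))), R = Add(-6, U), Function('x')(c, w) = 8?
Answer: Mul(444, Pow(3, Rational(1, 2))) ≈ 769.03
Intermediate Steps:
R = 3 (R = Add(-6, 9) = 3)
Function('X')(f) = Mul(3, Pow(f, Rational(1, 2)))
Mul(Function('X')(3), Add(Function('x')(-10, -7), 140)) = Mul(Mul(3, Pow(3, Rational(1, 2))), Add(8, 140)) = Mul(Mul(3, Pow(3, Rational(1, 2))), 148) = Mul(444, Pow(3, Rational(1, 2)))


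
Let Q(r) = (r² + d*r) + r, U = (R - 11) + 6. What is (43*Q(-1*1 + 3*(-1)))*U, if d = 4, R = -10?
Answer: 2580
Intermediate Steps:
U = -15 (U = (-10 - 11) + 6 = -21 + 6 = -15)
Q(r) = r² + 5*r (Q(r) = (r² + 4*r) + r = r² + 5*r)
(43*Q(-1*1 + 3*(-1)))*U = (43*((-1*1 + 3*(-1))*(5 + (-1*1 + 3*(-1)))))*(-15) = (43*((-1 - 3)*(5 + (-1 - 3))))*(-15) = (43*(-4*(5 - 4)))*(-15) = (43*(-4*1))*(-15) = (43*(-4))*(-15) = -172*(-15) = 2580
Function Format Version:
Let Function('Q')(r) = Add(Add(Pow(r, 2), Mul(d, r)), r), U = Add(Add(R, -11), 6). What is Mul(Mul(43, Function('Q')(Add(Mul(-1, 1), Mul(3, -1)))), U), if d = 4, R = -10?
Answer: 2580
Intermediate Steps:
U = -15 (U = Add(Add(-10, -11), 6) = Add(-21, 6) = -15)
Function('Q')(r) = Add(Pow(r, 2), Mul(5, r)) (Function('Q')(r) = Add(Add(Pow(r, 2), Mul(4, r)), r) = Add(Pow(r, 2), Mul(5, r)))
Mul(Mul(43, Function('Q')(Add(Mul(-1, 1), Mul(3, -1)))), U) = Mul(Mul(43, Mul(Add(Mul(-1, 1), Mul(3, -1)), Add(5, Add(Mul(-1, 1), Mul(3, -1))))), -15) = Mul(Mul(43, Mul(Add(-1, -3), Add(5, Add(-1, -3)))), -15) = Mul(Mul(43, Mul(-4, Add(5, -4))), -15) = Mul(Mul(43, Mul(-4, 1)), -15) = Mul(Mul(43, -4), -15) = Mul(-172, -15) = 2580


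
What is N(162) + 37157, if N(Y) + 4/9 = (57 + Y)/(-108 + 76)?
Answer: 10699117/288 ≈ 37150.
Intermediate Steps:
N(Y) = -641/288 - Y/32 (N(Y) = -4/9 + (57 + Y)/(-108 + 76) = -4/9 + (57 + Y)/(-32) = -4/9 + (57 + Y)*(-1/32) = -4/9 + (-57/32 - Y/32) = -641/288 - Y/32)
N(162) + 37157 = (-641/288 - 1/32*162) + 37157 = (-641/288 - 81/16) + 37157 = -2099/288 + 37157 = 10699117/288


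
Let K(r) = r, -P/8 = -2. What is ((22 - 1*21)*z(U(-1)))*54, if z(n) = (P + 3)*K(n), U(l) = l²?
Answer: 1026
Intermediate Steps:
P = 16 (P = -8*(-2) = 16)
z(n) = 19*n (z(n) = (16 + 3)*n = 19*n)
((22 - 1*21)*z(U(-1)))*54 = ((22 - 1*21)*(19*(-1)²))*54 = ((22 - 21)*(19*1))*54 = (1*19)*54 = 19*54 = 1026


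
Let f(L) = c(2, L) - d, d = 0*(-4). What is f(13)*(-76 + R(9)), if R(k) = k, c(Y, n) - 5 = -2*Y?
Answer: -67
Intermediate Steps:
c(Y, n) = 5 - 2*Y
d = 0
f(L) = 1 (f(L) = (5 - 2*2) - 1*0 = (5 - 4) + 0 = 1 + 0 = 1)
f(13)*(-76 + R(9)) = 1*(-76 + 9) = 1*(-67) = -67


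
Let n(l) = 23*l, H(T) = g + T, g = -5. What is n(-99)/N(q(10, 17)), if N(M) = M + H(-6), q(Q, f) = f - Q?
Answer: 2277/4 ≈ 569.25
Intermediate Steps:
H(T) = -5 + T
N(M) = -11 + M (N(M) = M + (-5 - 6) = M - 11 = -11 + M)
n(-99)/N(q(10, 17)) = (23*(-99))/(-11 + (17 - 1*10)) = -2277/(-11 + (17 - 10)) = -2277/(-11 + 7) = -2277/(-4) = -2277*(-1/4) = 2277/4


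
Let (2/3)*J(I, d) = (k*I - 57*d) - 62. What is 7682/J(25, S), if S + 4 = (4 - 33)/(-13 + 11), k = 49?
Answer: 30728/3387 ≈ 9.0723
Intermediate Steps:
S = 21/2 (S = -4 + (4 - 33)/(-13 + 11) = -4 - 29/(-2) = -4 - 29*(-1/2) = -4 + 29/2 = 21/2 ≈ 10.500)
J(I, d) = -93 - 171*d/2 + 147*I/2 (J(I, d) = 3*((49*I - 57*d) - 62)/2 = 3*((-57*d + 49*I) - 62)/2 = 3*(-62 - 57*d + 49*I)/2 = -93 - 171*d/2 + 147*I/2)
7682/J(25, S) = 7682/(-93 - 171/2*21/2 + (147/2)*25) = 7682/(-93 - 3591/4 + 3675/2) = 7682/(3387/4) = 7682*(4/3387) = 30728/3387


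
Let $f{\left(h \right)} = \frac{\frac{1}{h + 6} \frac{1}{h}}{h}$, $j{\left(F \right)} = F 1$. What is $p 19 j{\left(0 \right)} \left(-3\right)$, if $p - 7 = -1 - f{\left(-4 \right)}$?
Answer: $0$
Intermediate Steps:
$j{\left(F \right)} = F$
$f{\left(h \right)} = \frac{1}{h^{2} \left(6 + h\right)}$ ($f{\left(h \right)} = \frac{\frac{1}{6 + h} \frac{1}{h}}{h} = \frac{\frac{1}{h} \frac{1}{6 + h}}{h} = \frac{1}{h^{2} \left(6 + h\right)}$)
$p = \frac{191}{32}$ ($p = 7 - \left(1 + \frac{1}{16 \left(6 - 4\right)}\right) = 7 - \left(1 + \frac{1}{16 \cdot 2}\right) = 7 - \left(1 + \frac{1}{16} \cdot \frac{1}{2}\right) = 7 - \frac{33}{32} = \frac{191}{32} \approx 5.9688$)
$p 19 j{\left(0 \right)} \left(-3\right) = \frac{191}{32} \cdot 19 \cdot 0 \left(-3\right) = \frac{3629}{32} \cdot 0 = 0$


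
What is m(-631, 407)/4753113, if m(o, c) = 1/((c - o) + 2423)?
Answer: 1/16450524093 ≈ 6.0788e-11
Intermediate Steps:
m(o, c) = 1/(2423 + c - o)
m(-631, 407)/4753113 = 1/((2423 + 407 - 1*(-631))*4753113) = (1/4753113)/(2423 + 407 + 631) = (1/4753113)/3461 = (1/3461)*(1/4753113) = 1/16450524093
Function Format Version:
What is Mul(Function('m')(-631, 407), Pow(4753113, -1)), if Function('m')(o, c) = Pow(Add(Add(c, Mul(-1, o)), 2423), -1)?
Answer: Rational(1, 16450524093) ≈ 6.0788e-11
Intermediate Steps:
Function('m')(o, c) = Pow(Add(2423, c, Mul(-1, o)), -1)
Mul(Function('m')(-631, 407), Pow(4753113, -1)) = Mul(Pow(Add(2423, 407, Mul(-1, -631)), -1), Pow(4753113, -1)) = Mul(Pow(Add(2423, 407, 631), -1), Rational(1, 4753113)) = Mul(Pow(3461, -1), Rational(1, 4753113)) = Mul(Rational(1, 3461), Rational(1, 4753113)) = Rational(1, 16450524093)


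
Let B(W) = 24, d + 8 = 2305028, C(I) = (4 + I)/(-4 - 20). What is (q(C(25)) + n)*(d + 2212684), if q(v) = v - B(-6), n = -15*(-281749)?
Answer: 57278294641955/3 ≈ 1.9093e+13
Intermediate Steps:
n = 4226235
C(I) = -1/6 - I/24 (C(I) = (4 + I)/(-24) = (4 + I)*(-1/24) = -1/6 - I/24)
d = 2305020 (d = -8 + 2305028 = 2305020)
q(v) = -24 + v (q(v) = v - 1*24 = v - 24 = -24 + v)
(q(C(25)) + n)*(d + 2212684) = ((-24 + (-1/6 - 1/24*25)) + 4226235)*(2305020 + 2212684) = ((-24 + (-1/6 - 25/24)) + 4226235)*4517704 = ((-24 - 29/24) + 4226235)*4517704 = (-605/24 + 4226235)*4517704 = (101429035/24)*4517704 = 57278294641955/3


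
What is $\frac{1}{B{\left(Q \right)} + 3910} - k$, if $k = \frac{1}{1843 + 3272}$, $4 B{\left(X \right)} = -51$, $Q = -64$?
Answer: $\frac{4871}{79737735} \approx 6.1088 \cdot 10^{-5}$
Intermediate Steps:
$B{\left(X \right)} = - \frac{51}{4}$ ($B{\left(X \right)} = \frac{1}{4} \left(-51\right) = - \frac{51}{4}$)
$k = \frac{1}{5115} \approx 0.0001955$
$\frac{1}{B{\left(Q \right)} + 3910} - k = \frac{1}{- \frac{51}{4} + 3910} - \frac{1}{5115} = \frac{1}{\frac{15589}{4}} - \frac{1}{5115} = \frac{4}{15589} - \frac{1}{5115} = \frac{4871}{79737735}$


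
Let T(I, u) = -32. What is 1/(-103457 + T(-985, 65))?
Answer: -1/103489 ≈ -9.6629e-6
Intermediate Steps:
1/(-103457 + T(-985, 65)) = 1/(-103457 - 32) = 1/(-103489) = -1/103489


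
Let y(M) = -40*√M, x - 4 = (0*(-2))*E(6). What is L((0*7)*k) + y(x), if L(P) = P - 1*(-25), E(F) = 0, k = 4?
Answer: -55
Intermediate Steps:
x = 4 (x = 4 + (0*(-2))*0 = 4 + 0*0 = 4 + 0 = 4)
L(P) = 25 + P (L(P) = P + 25 = 25 + P)
L((0*7)*k) + y(x) = (25 + (0*7)*4) - 40*√4 = (25 + 0*4) - 40*2 = (25 + 0) - 80 = 25 - 80 = -55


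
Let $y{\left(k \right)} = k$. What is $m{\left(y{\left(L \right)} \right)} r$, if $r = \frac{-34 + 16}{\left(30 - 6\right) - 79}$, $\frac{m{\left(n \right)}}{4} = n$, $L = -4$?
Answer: $- \frac{288}{55} \approx -5.2364$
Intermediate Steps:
$m{\left(n \right)} = 4 n$
$r = \frac{18}{55}$ ($r = - \frac{18}{24 - 79} = - \frac{18}{-55} = \left(-18\right) \left(- \frac{1}{55}\right) = \frac{18}{55} \approx 0.32727$)
$m{\left(y{\left(L \right)} \right)} r = 4 \left(-4\right) \frac{18}{55} = \left(-16\right) \frac{18}{55} = - \frac{288}{55}$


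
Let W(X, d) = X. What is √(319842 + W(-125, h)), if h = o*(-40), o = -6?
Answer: √319717 ≈ 565.44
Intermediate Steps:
h = 240 (h = -6*(-40) = 240)
√(319842 + W(-125, h)) = √(319842 - 125) = √319717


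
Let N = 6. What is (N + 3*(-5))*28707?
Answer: -258363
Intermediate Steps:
(N + 3*(-5))*28707 = (6 + 3*(-5))*28707 = (6 - 15)*28707 = -9*28707 = -258363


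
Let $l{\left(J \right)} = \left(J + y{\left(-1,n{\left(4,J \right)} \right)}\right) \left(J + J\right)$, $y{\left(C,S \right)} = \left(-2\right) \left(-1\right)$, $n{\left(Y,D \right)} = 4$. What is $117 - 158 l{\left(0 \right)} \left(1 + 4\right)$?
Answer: $117$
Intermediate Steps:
$y{\left(C,S \right)} = 2$
$l{\left(J \right)} = 2 J \left(2 + J\right)$ ($l{\left(J \right)} = \left(J + 2\right) \left(J + J\right) = \left(2 + J\right) 2 J = 2 J \left(2 + J\right)$)
$117 - 158 l{\left(0 \right)} \left(1 + 4\right) = 117 - 158 \cdot 2 \cdot 0 \left(2 + 0\right) \left(1 + 4\right) = 117 - 158 \cdot 2 \cdot 0 \cdot 2 \cdot 5 = 117 - 158 \cdot 0 \cdot 5 = 117 - 0 = 117 + 0 = 117$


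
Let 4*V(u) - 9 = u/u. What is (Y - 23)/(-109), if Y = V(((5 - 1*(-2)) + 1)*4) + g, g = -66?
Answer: 173/218 ≈ 0.79358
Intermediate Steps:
V(u) = 5/2 (V(u) = 9/4 + (u/u)/4 = 9/4 + (1/4)*1 = 9/4 + 1/4 = 5/2)
Y = -127/2 (Y = 5/2 - 66 = -127/2 ≈ -63.500)
(Y - 23)/(-109) = (-127/2 - 23)/(-109) = -173/2*(-1/109) = 173/218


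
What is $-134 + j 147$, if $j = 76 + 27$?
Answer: $15007$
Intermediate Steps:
$j = 103$
$-134 + j 147 = -134 + 103 \cdot 147 = -134 + 15141 = 15007$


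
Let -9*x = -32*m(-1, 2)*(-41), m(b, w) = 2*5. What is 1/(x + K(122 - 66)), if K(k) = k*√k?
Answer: -1845/2467336 - 567*√14/9869344 ≈ -0.00096273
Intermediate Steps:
m(b, w) = 10
K(k) = k^(3/2)
x = -13120/9 (x = -(-32*10)*(-41)/9 = -(-320)*(-41)/9 = -⅑*13120 = -13120/9 ≈ -1457.8)
1/(x + K(122 - 66)) = 1/(-13120/9 + (122 - 66)^(3/2)) = 1/(-13120/9 + 56^(3/2)) = 1/(-13120/9 + 112*√14)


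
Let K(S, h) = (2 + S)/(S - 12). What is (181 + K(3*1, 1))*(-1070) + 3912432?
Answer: 33474208/9 ≈ 3.7194e+6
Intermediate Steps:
K(S, h) = (2 + S)/(-12 + S)
(181 + K(3*1, 1))*(-1070) + 3912432 = (181 + (2 + 3*1)/(-12 + 3*1))*(-1070) + 3912432 = (181 + (2 + 3)/(-12 + 3))*(-1070) + 3912432 = (181 + 5/(-9))*(-1070) + 3912432 = (181 - ⅑*5)*(-1070) + 3912432 = (181 - 5/9)*(-1070) + 3912432 = (1624/9)*(-1070) + 3912432 = -1737680/9 + 3912432 = 33474208/9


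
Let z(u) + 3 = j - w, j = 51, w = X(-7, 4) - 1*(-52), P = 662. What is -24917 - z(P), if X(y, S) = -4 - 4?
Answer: -24921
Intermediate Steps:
X(y, S) = -8
w = 44 (w = -8 - 1*(-52) = -8 + 52 = 44)
z(u) = 4 (z(u) = -3 + (51 - 1*44) = -3 + (51 - 44) = -3 + 7 = 4)
-24917 - z(P) = -24917 - 1*4 = -24917 - 4 = -24921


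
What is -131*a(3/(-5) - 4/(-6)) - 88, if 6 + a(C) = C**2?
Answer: 156919/225 ≈ 697.42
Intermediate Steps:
a(C) = -6 + C**2
-131*a(3/(-5) - 4/(-6)) - 88 = -131*(-6 + (3/(-5) - 4/(-6))**2) - 88 = -131*(-6 + (3*(-1/5) - 4*(-1/6))**2) - 88 = -131*(-6 + (-3/5 + 2/3)**2) - 88 = -131*(-6 + (1/15)**2) - 88 = -131*(-6 + 1/225) - 88 = -131*(-1349/225) - 88 = 176719/225 - 88 = 156919/225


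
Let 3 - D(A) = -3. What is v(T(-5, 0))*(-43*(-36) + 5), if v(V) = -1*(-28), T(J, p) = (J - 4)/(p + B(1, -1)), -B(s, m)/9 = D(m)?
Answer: 43484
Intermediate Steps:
D(A) = 6 (D(A) = 3 - 1*(-3) = 3 + 3 = 6)
B(s, m) = -54 (B(s, m) = -9*6 = -54)
T(J, p) = (-4 + J)/(-54 + p) (T(J, p) = (J - 4)/(p - 54) = (-4 + J)/(-54 + p))
v(V) = 28
v(T(-5, 0))*(-43*(-36) + 5) = 28*(-43*(-36) + 5) = 28*(1548 + 5) = 28*1553 = 43484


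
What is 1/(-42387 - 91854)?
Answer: -1/134241 ≈ -7.4493e-6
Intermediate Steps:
1/(-42387 - 91854) = 1/(-134241) = -1/134241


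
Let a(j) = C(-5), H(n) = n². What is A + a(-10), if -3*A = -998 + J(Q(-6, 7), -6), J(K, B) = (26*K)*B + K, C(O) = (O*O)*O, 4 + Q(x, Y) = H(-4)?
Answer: 2483/3 ≈ 827.67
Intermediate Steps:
Q(x, Y) = 12 (Q(x, Y) = -4 + (-4)² = -4 + 16 = 12)
C(O) = O³ (C(O) = O²*O = O³)
J(K, B) = K + 26*B*K (J(K, B) = 26*B*K + K = K + 26*B*K)
A = 2858/3 (A = -(-998 + 12*(1 + 26*(-6)))/3 = -(-998 + 12*(1 - 156))/3 = -(-998 + 12*(-155))/3 = -(-998 - 1860)/3 = -⅓*(-2858) = 2858/3 ≈ 952.67)
a(j) = -125 (a(j) = (-5)³ = -125)
A + a(-10) = 2858/3 - 125 = 2483/3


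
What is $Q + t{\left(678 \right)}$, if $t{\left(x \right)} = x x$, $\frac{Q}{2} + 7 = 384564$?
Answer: $1228798$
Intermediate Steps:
$Q = 769114$ ($Q = -14 + 2 \cdot 384564 = -14 + 769128 = 769114$)
$t{\left(x \right)} = x^{2}$
$Q + t{\left(678 \right)} = 769114 + 678^{2} = 769114 + 459684 = 1228798$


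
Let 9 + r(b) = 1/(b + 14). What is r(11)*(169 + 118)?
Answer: -64288/25 ≈ -2571.5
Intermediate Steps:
r(b) = -9 + 1/(14 + b) (r(b) = -9 + 1/(b + 14) = -9 + 1/(14 + b))
r(11)*(169 + 118) = ((-125 - 9*11)/(14 + 11))*(169 + 118) = ((-125 - 99)/25)*287 = ((1/25)*(-224))*287 = -224/25*287 = -64288/25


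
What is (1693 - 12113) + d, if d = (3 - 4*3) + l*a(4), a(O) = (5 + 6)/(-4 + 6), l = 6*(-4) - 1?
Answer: -21133/2 ≈ -10567.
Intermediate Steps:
l = -25 (l = -24 - 1 = -25)
a(O) = 11/2
d = -293/2 (d = (3 - 4*3) - 25*11/2 = (3 - 12) - 275/2 = -9 - 275/2 = -293/2 ≈ -146.50)
(1693 - 12113) + d = (1693 - 12113) - 293/2 = -10420 - 293/2 = -21133/2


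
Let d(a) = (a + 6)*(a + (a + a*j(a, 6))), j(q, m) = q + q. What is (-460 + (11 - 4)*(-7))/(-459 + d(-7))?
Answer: 509/543 ≈ 0.93738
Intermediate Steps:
j(q, m) = 2*q
d(a) = (6 + a)*(2*a + 2*a²) (d(a) = (a + 6)*(a + (a + a*(2*a))) = (6 + a)*(a + (a + 2*a²)) = (6 + a)*(2*a + 2*a²))
(-460 + (11 - 4)*(-7))/(-459 + d(-7)) = (-460 + (11 - 4)*(-7))/(-459 + 2*(-7)*(6 + (-7)² + 7*(-7))) = (-460 + 7*(-7))/(-459 + 2*(-7)*(6 + 49 - 49)) = (-460 - 49)/(-459 + 2*(-7)*6) = -509/(-459 - 84) = -509/(-543) = -509*(-1/543) = 509/543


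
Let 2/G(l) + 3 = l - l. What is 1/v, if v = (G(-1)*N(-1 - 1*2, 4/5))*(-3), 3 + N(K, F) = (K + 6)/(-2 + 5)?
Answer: -¼ ≈ -0.25000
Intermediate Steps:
G(l) = -⅔ (G(l) = 2/(-3 + (l - l)) = 2/(-3 + 0) = 2/(-3) = 2*(-⅓) = -⅔)
N(K, F) = -1 + K/3 (N(K, F) = -3 + (K + 6)/(-2 + 5) = -3 + (6 + K)/3 = -3 + (6 + K)*(⅓) = -3 + (2 + K/3) = -1 + K/3)
v = -4 (v = -2*(-1 + (-1 - 1*2)/3)/3*(-3) = -2*(-1 + (-1 - 2)/3)/3*(-3) = -2*(-1 + (⅓)*(-3))/3*(-3) = -2*(-1 - 1)/3*(-3) = -⅔*(-2)*(-3) = (4/3)*(-3) = -4)
1/v = 1/(-4) = -¼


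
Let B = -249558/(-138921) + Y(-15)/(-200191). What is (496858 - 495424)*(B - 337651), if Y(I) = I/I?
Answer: -4488550090881761112/9270244637 ≈ -4.8419e+8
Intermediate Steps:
Y(I) = 1
B = 16653042219/9270244637 (B = -249558/(-138921) + 1/(-200191) = -249558*(-1/138921) + 1*(-1/200191) = 83186/46307 - 1/200191 = 16653042219/9270244637 ≈ 1.7964)
(496858 - 495424)*(B - 337651) = (496858 - 495424)*(16653042219/9270244637 - 337651) = 1434*(-3130090718885468/9270244637) = -4488550090881761112/9270244637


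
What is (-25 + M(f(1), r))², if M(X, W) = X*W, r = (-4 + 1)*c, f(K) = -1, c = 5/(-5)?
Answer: 784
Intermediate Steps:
c = -1 (c = 5*(-⅕) = -1)
r = 3 (r = (-4 + 1)*(-1) = -3*(-1) = 3)
M(X, W) = W*X
(-25 + M(f(1), r))² = (-25 + 3*(-1))² = (-25 - 3)² = (-28)² = 784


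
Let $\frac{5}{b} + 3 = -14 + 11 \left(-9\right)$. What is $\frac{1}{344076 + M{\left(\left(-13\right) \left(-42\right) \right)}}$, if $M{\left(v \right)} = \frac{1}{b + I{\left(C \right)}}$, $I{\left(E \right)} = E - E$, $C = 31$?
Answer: $\frac{5}{1720264} \approx 2.9065 \cdot 10^{-6}$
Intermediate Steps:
$I{\left(E \right)} = 0$
$b = - \frac{5}{116}$ ($b = \frac{5}{-3 + \left(-14 + 11 \left(-9\right)\right)} = \frac{5}{-3 - 113} = \frac{5}{-116} = 5 \left(- \frac{1}{116}\right) = - \frac{5}{116} \approx -0.043103$)
$M{\left(v \right)} = - \frac{116}{5}$ ($M{\left(v \right)} = \frac{1}{- \frac{5}{116} + 0} = \frac{1}{- \frac{5}{116}} = - \frac{116}{5}$)
$\frac{1}{344076 + M{\left(\left(-13\right) \left(-42\right) \right)}} = \frac{1}{344076 - \frac{116}{5}} = \frac{1}{\frac{1720264}{5}} = \frac{5}{1720264}$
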